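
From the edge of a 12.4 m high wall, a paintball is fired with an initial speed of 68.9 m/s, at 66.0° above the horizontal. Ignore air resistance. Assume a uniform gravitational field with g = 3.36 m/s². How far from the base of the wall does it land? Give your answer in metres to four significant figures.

1055 m

Horizontal component vₓ = 68.90 cos 66.0° = 28.02 m/s; vertical v_y0 = 68.90 sin 66.0° = 62.94 m/s.
With up positive and y = 0 at the ground: y(t) = 12.4 + (62.94) t − 1.680 t². Setting y = 0 and taking the positive root: t = [62.94 + √(62.94² + 2·3.36·12.4)] / 3.36 = (62.94 + 63.60) / 3.36 = 37.66 s.
Horizontal distance: R = vₓ t = 28.02 × 37.66 = 1055 m.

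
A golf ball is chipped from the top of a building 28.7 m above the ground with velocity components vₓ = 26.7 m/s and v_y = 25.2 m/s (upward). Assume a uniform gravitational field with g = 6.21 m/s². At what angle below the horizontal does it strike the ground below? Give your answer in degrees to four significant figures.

49.70°

The projectile lands when y = 28.7 + (25.20) t − ½·6.21·t² = 0. Positive root: t = (25.20 + √(25.20² + 2·6.21·28.7)) / 6.21 = (25.20 + 31.49) / 6.21 = 9.129 s.
At impact: v_y = v_y0 − g t = −31.49 m/s; vₓ = 26.70 m/s.
Angle below horizontal: arctan(|v_y|/vₓ) = arctan(31.49/26.70) = 49.70°.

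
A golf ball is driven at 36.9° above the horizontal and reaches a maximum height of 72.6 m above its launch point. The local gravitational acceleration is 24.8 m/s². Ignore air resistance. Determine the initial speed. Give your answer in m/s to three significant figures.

At the peak v_y = 0, so v_y0 = √(2gH) = √(2 × 24.8 × 72.6) = 60.01 m/s.
v_y0 = v₀ sin θ ⇒ v₀ = 60.01 / sin 36.9° = 99.94 m/s.

99.9 m/s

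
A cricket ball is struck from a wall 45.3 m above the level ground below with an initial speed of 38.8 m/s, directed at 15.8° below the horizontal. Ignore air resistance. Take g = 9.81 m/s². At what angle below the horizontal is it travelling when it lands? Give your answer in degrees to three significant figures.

40.3°

Resolve: vₓ = 38.80 cos 15.8° = 37.33 m/s and v_y0 = −10.56 m/s (downward).
The projectile lands when y = 45.3 + (−10.56) t − ½·9.81·t² = 0. Positive root: t = (−10.56 + √(10.56² + 2·9.81·45.3)) / 9.81 = (−10.56 + 31.63) / 9.81 = 2.147 s.
At impact: v_y = v_y0 − g t = −31.63 m/s; vₓ = 37.33 m/s.
Angle below horizontal: arctan(|v_y|/vₓ) = arctan(31.63/37.33) = 40.27°.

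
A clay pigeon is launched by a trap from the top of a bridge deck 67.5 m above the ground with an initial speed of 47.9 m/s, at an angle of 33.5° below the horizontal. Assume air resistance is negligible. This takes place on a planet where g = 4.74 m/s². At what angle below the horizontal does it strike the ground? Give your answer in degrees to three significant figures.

42.5°

Resolve: vₓ = 47.90 cos 33.5° = 39.94 m/s and v_y0 = −26.44 m/s (downward).
With up positive and y = 0 at the ground: y(t) = 67.5 + (−26.44) t − 2.370 t². Setting y = 0 and taking the positive root: t = [−26.44 + √(26.44² + 2·4.74·67.5)] / 4.74 = (−26.44 + 36.59) / 4.74 = 2.142 s.
At impact: v_y = v_y0 − g t = −36.59 m/s; vₓ = 39.94 m/s.
Angle below horizontal: arctan(|v_y|/vₓ) = arctan(36.59/39.94) = 42.49°.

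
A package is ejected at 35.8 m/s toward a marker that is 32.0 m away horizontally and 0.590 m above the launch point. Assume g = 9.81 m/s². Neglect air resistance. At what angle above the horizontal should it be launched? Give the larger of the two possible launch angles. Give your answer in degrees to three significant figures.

82.9°

Trajectory: y = x tanθ − g x² (1 + tan²θ)/(2v₀²). With x = 32.0, y = 0.590, v₀ = 35.8, g = 9.81:
3.919 tan²θ − 32.0 tanθ + (4.509) = 0.
tanθ = [32.0 ± √(32.0² − 4 × 3.919 × (4.509))] / (2 × 3.919) = (32.0 ± 30.88) / 7.838, giving tanθ = 0.1434 or 8.022.
θ = 8.162° or 82.89°; the larger is 82.89°.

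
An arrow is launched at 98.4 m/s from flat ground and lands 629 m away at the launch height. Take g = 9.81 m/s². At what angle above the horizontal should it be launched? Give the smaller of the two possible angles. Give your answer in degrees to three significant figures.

Level-ground range R = v₀² sin(2θ)/g ⇒ sin(2θ) = gR/v₀² = 9.81 × 629 / 98.4² = 0.6373.
2θ = 39.59° or 180° − 39.59° = 140.4°, so θ = 19.79° or 70.21°.
The smaller angle is 19.79°.

19.8°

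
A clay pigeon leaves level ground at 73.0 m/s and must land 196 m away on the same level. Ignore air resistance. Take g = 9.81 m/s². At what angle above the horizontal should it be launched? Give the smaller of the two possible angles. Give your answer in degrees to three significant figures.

10.6°

Level-ground range R = v₀² sin(2θ)/g ⇒ sin(2θ) = gR/v₀² = 9.81 × 196 / 73.0² = 0.3608.
2θ = 21.15° or 180° − 21.15° = 158.9°, so θ = 10.57° or 79.43°.
The smaller angle is 10.57°.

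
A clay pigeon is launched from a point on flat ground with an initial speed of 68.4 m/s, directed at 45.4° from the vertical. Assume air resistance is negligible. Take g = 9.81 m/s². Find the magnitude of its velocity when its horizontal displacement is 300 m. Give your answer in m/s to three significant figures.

Horizontal component vₓ = 68.40 sin 45.4° = 48.70 m/s; vertical v_y0 = 68.40 cos 45.4° = 48.03 m/s.
At x = 300 m, t = x/vₓ = 300/48.70 = 6.160 s.
Vertical velocity there: v_y = v_y0 − g t = 48.03 − 9.81 × 6.160 = −12.40 m/s.
Speed: √(vₓ² + v_y²) = √(48.70² + 12.40²) = 50.26 m/s.

50.3 m/s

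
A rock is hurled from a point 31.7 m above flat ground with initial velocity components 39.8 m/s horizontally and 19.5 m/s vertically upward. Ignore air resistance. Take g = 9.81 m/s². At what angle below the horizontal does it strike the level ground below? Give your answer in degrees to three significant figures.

The projectile lands when y = 31.7 + (19.50) t − ½·9.81·t² = 0. Positive root: t = (19.50 + √(19.50² + 2·9.81·31.7)) / 9.81 = (19.50 + 31.66) / 9.81 = 5.215 s.
At impact: v_y = v_y0 − g t = −31.66 m/s; vₓ = 39.80 m/s.
Angle below horizontal: arctan(|v_y|/vₓ) = arctan(31.66/39.80) = 38.50°.

38.5°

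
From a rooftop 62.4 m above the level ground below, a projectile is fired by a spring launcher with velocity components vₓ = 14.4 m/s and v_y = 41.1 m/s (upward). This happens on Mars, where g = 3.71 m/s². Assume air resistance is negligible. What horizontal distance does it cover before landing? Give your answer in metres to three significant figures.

The projectile lands when y = 62.4 + (41.10) t − ½·3.71·t² = 0. Positive root: t = (41.10 + √(41.10² + 2·3.71·62.4)) / 3.71 = (41.10 + 46.39) / 3.71 = 23.58 s.
Horizontal distance: R = vₓ t = 14.40 × 23.58 = 339.6 m.

340 m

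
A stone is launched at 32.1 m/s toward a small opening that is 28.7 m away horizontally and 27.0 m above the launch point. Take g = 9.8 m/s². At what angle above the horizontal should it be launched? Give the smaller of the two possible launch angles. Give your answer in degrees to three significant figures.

Trajectory: y = x tanθ − g x² (1 + tan²θ)/(2v₀²). With x = 28.7, y = 27.0, v₀ = 32.1, g = 9.80:
3.917 tan²θ − 28.7 tanθ + (30.92) = 0.
tanθ = [28.7 ± √(28.7² − 4 × 3.917 × (30.92))] / (2 × 3.917) = (28.7 ± 18.42) / 7.834, giving tanθ = 1.312 or 6.015.
θ = 52.69° or 80.56°; the smaller is 52.69°.

52.7°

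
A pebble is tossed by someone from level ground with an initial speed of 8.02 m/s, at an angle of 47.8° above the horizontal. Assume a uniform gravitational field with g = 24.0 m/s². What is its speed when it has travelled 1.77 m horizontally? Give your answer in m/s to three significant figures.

vₓ = 8.020 cos 47.8° = 5.387 m/s; v_y0 = 8.020 sin 47.8° = 5.941 m/s.
x = vₓ t ⇒ t = 1.77/5.387 = 0.3286 s.
Vertical velocity there: v_y = v_y0 − g t = 5.941 − 24.0 × 0.3286 = −1.944 m/s.
Speed: √(vₓ² + v_y²) = √(5.387² + 1.944²) = 5.727 m/s.

5.73 m/s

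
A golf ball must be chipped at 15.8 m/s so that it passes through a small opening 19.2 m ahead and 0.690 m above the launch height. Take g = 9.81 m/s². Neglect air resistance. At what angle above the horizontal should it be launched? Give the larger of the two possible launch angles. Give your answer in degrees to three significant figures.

64.9°

Trajectory: y = x tanθ − g x² (1 + tan²θ)/(2v₀²). With x = 19.2, y = 0.690, v₀ = 15.8, g = 9.81:
7.243 tan²θ − 19.2 tanθ + (7.933) = 0.
tanθ = [19.2 ± √(19.2² − 4 × 7.243 × (7.933))] / (2 × 7.243) = (19.2 ± 11.78) / 14.49, giving tanθ = 0.5121 or 2.139.
θ = 27.12° or 64.94°; the larger is 64.94°.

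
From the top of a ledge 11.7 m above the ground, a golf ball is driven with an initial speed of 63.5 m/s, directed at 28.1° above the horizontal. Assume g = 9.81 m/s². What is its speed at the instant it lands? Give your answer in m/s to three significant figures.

65.3 m/s

vₓ = 63.50 cos 28.1° = 56.02 m/s; v_y0 = 63.50 sin 28.1° = 29.91 m/s.
The projectile lands when y = 11.7 + (29.91) t − ½·9.81·t² = 0. Positive root: t = (29.91 + √(29.91² + 2·9.81·11.7)) / 9.81 = (29.91 + 33.53) / 9.81 = 6.467 s.
Vertical velocity at impact: v_y = v_y0 − g t = 29.91 − 9.81 × 6.467 = −33.53 m/s.
Speed: |v| = √(vₓ² + v_y²) = √(56.02² + 33.53²) = 65.28 m/s.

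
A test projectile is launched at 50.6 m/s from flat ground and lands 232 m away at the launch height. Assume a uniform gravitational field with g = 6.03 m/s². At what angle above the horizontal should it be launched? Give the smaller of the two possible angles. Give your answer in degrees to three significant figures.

16.6°

R = v₀² sin 2θ / g gives sin 2θ = gR/v₀² = 6.03·232/50.6² = 0.5464.
2θ = 33.12° or 180° − 33.12° = 146.9°, so θ = 16.56° or 73.44°.
The smaller angle is 16.56°.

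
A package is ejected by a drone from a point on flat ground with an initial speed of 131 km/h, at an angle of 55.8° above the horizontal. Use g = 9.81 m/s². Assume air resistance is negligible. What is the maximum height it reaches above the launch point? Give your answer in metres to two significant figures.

Convert: 131 km/h = 131/3.6 = 36.39 m/s.
Resolve: vₓ = 36.39 cos 55.8° = 20.45 m/s and v_y0 = 36.39 sin 55.8° = 30.10 m/s.
At the apex v_y = 0, so H = v_y0²/(2g) = 30.10²/19.62 = 46.17 m.

46 m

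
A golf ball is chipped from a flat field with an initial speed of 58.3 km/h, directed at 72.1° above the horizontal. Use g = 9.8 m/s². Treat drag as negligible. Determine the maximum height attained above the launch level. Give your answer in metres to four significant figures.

12.12 m

Convert: 58.3 km/h = 58.3/3.6 = 16.19 m/s.
Resolve: vₓ = 16.19 cos 72.1° = 4.977 m/s and v_y0 = 16.19 sin 72.1° = 15.41 m/s.
At the apex v_y = 0, so H = v_y0²/(2g) = 15.41²/19.60 = 12.12 m.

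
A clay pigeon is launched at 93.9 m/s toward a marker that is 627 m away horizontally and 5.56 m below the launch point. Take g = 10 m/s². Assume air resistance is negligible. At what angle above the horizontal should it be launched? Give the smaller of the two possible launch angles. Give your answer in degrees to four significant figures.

22.05°

Trajectory: y = x tanθ − g x² (1 + tan²θ)/(2v₀²). With x = 627, y = −5.56, v₀ = 93.9, g = 10.0:
222.9 tan²θ − 627 tanθ + (217.4) = 0.
tanθ = [627 ± √(627² − 4 × 222.9 × (217.4))] / (2 × 222.9) = (627 ± 446.4) / 445.9, giving tanθ = 0.4050 or 2.407.
θ = 22.05° or 67.44°; the smaller is 22.05°.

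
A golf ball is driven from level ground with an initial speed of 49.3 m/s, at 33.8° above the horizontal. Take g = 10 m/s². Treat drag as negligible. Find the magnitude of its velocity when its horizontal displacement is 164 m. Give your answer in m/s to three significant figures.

42.9 m/s

Resolve: vₓ = 49.30 cos 33.8° = 40.97 m/s and v_y0 = 49.30 sin 33.8° = 27.43 m/s.
At x = 164 m, t = x/vₓ = 164/40.97 = 4.003 s.
Vertical velocity there: v_y = v_y0 − g t = 27.43 − 10.0 × 4.003 = −12.61 m/s.
Speed: √(vₓ² + v_y²) = √(40.97² + 12.61²) = 42.86 m/s.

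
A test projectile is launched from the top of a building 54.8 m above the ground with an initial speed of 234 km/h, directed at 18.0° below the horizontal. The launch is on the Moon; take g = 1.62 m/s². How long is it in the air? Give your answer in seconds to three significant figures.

Convert: 234 km/h = 234/3.6 = 65.00 m/s.
Resolve: vₓ = 65.00 cos 18.0° = 61.82 m/s and v_y0 = −20.09 m/s (downward).
Vertical motion (up positive, ground at y = 0): 0.8100 t² − (−20.09) t − 54.8 = 0, so t = (−20.09 + √(20.09² + 2·1.62·54.8)) / 1.62 = (−20.09 + 24.10) / 1.62 = 2.480 s.

2.48 s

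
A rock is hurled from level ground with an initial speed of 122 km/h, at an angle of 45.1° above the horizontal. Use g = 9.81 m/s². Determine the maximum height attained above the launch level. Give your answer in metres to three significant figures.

29.4 m

Convert: 122 km/h = 122/3.6 = 33.89 m/s.
Resolve: vₓ = 33.89 cos 45.1° = 23.92 m/s and v_y0 = 33.89 sin 45.1° = 24.00 m/s.
Peak height H = v_y0² / (2g) = 576.23 / 19.62 = 29.37 m.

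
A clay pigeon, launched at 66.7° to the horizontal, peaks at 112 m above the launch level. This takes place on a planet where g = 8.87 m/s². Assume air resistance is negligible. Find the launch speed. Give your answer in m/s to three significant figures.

At the peak v_y = 0, so v_y0 = √(2gH) = √(2 × 8.87 × 112) = 44.57 m/s.
v_y0 = v₀ sin θ ⇒ v₀ = 44.57 / sin 66.7° = 48.53 m/s.

48.5 m/s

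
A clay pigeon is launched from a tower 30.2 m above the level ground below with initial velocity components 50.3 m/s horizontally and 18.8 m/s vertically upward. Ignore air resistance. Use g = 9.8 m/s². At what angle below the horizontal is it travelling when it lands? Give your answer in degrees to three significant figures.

31.4°

Vertical motion (up positive, ground at y = 0): 4.900 t² − (18.80) t − 30.2 = 0, so t = (18.80 + √(18.80² + 2·9.80·30.2)) / 9.80 = (18.80 + 30.75) / 9.80 = 5.056 s.
At impact: v_y = v_y0 − g t = −30.75 m/s; vₓ = 50.30 m/s.
Angle below horizontal: arctan(|v_y|/vₓ) = arctan(30.75/50.30) = 31.44°.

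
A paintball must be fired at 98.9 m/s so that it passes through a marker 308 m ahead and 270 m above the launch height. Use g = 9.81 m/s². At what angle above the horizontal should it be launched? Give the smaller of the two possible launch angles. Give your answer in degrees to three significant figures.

Trajectory: y = x tanθ − g x² (1 + tan²θ)/(2v₀²). With x = 308, y = 270, v₀ = 98.9, g = 9.81:
47.57 tan²θ − 308 tanθ + (317.6) = 0.
tanθ = [308 ± √(308² − 4 × 47.57 × (317.6))] / (2 × 47.57) = (308 ± 185.6) / 95.14, giving tanθ = 1.287 or 5.188.
θ = 52.15° or 79.09°; the smaller is 52.15°.

52.1°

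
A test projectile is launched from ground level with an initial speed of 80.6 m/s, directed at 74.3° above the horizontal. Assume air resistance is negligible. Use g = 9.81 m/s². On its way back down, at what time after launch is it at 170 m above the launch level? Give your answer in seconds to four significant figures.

Horizontal component vₓ = 80.60 cos 74.3° = 21.81 m/s; vertical v_y0 = 80.60 sin 74.3° = 77.59 m/s.
Height y(t) = 77.59 t − 4.905 t² = 170 gives 4.905 t² − 77.59 t + 170 = 0.
t = [77.59 ± √(77.59² − 2·9.81·170)] / 9.81 = (77.59 ± 51.82) / 9.81, so t = 2.627 s or t = 13.19 s.
The descending-branch root is 13.19 s.

13.19 s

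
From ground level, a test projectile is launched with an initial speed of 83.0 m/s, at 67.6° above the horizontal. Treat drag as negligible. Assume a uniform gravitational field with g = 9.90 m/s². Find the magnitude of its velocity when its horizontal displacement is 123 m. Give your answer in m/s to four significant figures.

Horizontal component vₓ = 83.00 cos 67.6° = 31.63 m/s; vertical v_y0 = 83.00 sin 67.6° = 76.74 m/s.
x = vₓ t ⇒ t = 123/31.63 = 3.889 s.
Vertical velocity there: v_y = v_y0 − g t = 76.74 − 9.90 × 3.889 = 38.24 m/s.
Speed: √(vₓ² + v_y²) = √(31.63² + 38.24²) = 49.62 m/s.

49.62 m/s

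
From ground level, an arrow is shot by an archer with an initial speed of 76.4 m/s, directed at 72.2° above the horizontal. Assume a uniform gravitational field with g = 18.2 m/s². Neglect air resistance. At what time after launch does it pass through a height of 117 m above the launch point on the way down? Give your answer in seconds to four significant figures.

Horizontal component vₓ = 76.40 cos 72.2° = 23.36 m/s; vertical v_y0 = 76.40 sin 72.2° = 72.74 m/s.
Height y(t) = 72.74 t − 9.100 t² = 117 gives 9.100 t² − 72.74 t + 117 = 0.
Quadratic formula: t = (72.74 ± √1032.7) / 18.2 = (72.74 ± 32.14) / 18.2 → t = 2.231 s or 5.763 s.
The descending-branch root is 5.763 s.

5.763 s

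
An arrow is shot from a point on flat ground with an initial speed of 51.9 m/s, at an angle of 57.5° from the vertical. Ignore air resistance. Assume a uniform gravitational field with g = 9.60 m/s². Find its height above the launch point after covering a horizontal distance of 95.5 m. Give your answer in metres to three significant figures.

38.0 m

Resolve: vₓ = 51.90 sin 57.5° = 43.77 m/s and v_y0 = 51.90 cos 57.5° = 27.89 m/s.
x = vₓ t ⇒ t = 95.5/43.77 = 2.182 s.
Height: y = v_y0 t − ½ g t² = 27.89 × 2.182 − 4.800 × 2.182² = 60.84 − 22.85 = 37.99 m.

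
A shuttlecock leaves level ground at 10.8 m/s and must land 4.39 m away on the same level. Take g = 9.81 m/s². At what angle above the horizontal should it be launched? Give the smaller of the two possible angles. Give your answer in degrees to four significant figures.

10.83°

Level-ground range R = v₀² sin(2θ)/g ⇒ sin(2θ) = gR/v₀² = 9.81 × 4.39 / 10.8² = 0.3692.
2θ = 21.67° or 180° − 21.67° = 158.3°, so θ = 10.83° or 79.17°.
The smaller angle is 10.83°.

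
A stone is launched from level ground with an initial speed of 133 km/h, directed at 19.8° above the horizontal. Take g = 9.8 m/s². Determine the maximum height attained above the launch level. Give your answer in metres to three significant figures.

Convert: 133 km/h = 133/3.6 = 36.94 m/s.
Resolve: vₓ = 36.94 cos 19.8° = 34.76 m/s and v_y0 = 36.94 sin 19.8° = 12.51 m/s.
Maximum height: H = v_y0² / (2g) = 12.51² / (2 × 9.80) = 7.990 m.

7.99 m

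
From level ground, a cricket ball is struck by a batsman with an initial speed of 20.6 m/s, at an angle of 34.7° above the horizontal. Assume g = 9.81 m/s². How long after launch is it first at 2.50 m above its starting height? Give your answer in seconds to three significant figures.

Components: vₓ = 20.60 cos 34.7° = 16.94 m/s, v_y0 = 20.60 sin 34.7° = 11.73 m/s.
Require v_y0 t − ½ g t² = 2.50, i.e. 4.905 t² − 11.73 t + 2.50 = 0.
t = [11.73 ± √(11.73² − 2·9.81·2.50)] / 9.81 = (11.73 ± 9.406) / 9.81, so t = 0.2366 s or t = 2.154 s.
The first (ascending) time is 0.2366 s.

0.237 s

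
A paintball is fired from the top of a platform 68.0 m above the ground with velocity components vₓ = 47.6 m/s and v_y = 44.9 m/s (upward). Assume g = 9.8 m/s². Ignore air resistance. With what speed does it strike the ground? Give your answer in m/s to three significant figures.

With up positive and y = 0 at the ground: y(t) = 68.0 + (44.90) t − 4.900 t². Setting y = 0 and taking the positive root: t = [44.90 + √(44.90² + 2·9.80·68.0)] / 9.80 = (44.90 + 57.87) / 9.80 = 10.49 s.
Vertical velocity at impact: v_y = v_y0 − g t = 44.90 − 9.80 × 10.49 = −57.87 m/s.
Speed: |v| = √(vₓ² + v_y²) = √(47.60² + 57.87²) = 74.93 m/s.

74.9 m/s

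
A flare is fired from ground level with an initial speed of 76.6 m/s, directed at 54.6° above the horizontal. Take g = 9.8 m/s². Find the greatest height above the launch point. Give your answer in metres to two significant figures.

200 m

Components: vₓ = 76.60 cos 54.6° = 44.37 m/s, v_y0 = 76.60 sin 54.6° = 62.44 m/s.
At the apex v_y = 0, so H = v_y0²/(2g) = 62.44²/19.60 = 198.9 m.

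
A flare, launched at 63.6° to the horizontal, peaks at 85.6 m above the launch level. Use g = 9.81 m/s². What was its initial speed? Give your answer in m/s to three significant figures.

45.8 m/s

At the peak v_y = 0, so v_y0 = √(2gH) = √(2 × 9.81 × 85.6) = 40.98 m/s.
v_y0 = v₀ sin θ ⇒ v₀ = 40.98 / sin 63.6° = 45.75 m/s.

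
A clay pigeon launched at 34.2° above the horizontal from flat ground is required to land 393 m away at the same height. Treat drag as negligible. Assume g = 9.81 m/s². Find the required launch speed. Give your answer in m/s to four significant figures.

From R = (v₀² / g) sin 2θ: v₀ = √(gR / sin 2θ).
v₀ = √(9.81 × 393 / sin 68.40°) = √(3855 / 0.9298) = √4146.5 = 64.39 m/s.

64.39 m/s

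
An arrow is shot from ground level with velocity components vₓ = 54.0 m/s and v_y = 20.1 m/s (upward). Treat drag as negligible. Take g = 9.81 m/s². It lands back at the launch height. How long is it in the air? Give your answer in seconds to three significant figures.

4.10 s

Landing at launch height ⇒ T = 2 v_y0 / g = 2 × 20.10 / 9.81 = 4.098 s.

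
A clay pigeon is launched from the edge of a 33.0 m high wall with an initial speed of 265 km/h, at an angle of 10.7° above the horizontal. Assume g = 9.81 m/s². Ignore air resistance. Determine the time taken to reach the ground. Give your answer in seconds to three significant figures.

Convert: 265 km/h = 265/3.6 = 73.61 m/s.
Resolve: vₓ = 73.61 cos 10.7° = 72.33 m/s and v_y0 = 73.61 sin 10.7° = 13.67 m/s.
With up positive and y = 0 at the ground: y(t) = 33.0 + (13.67) t − 4.905 t². Setting y = 0 and taking the positive root: t = [13.67 + √(13.67² + 2·9.81·33.0)] / 9.81 = (13.67 + 28.88) / 9.81 = 4.337 s.

4.34 s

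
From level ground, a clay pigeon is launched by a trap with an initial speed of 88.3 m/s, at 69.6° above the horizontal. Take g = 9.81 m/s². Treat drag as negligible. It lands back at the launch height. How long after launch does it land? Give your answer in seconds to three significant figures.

Horizontal component vₓ = 88.30 cos 69.6° = 30.78 m/s; vertical v_y0 = 88.30 sin 69.6° = 82.76 m/s.
Landing at launch height ⇒ T = 2 v_y0 / g = 2 × 82.76 / 9.81 = 16.87 s.

16.9 s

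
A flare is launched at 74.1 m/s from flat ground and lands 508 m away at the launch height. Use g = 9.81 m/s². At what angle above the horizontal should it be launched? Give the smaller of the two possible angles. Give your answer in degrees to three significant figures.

32.6°

R = v₀² sin 2θ / g gives sin 2θ = gR/v₀² = 9.81·508/74.1² = 0.9076.
2θ = 65.18° or 180° − 65.18° = 114.8°, so θ = 32.59° or 57.41°.
The smaller angle is 32.59°.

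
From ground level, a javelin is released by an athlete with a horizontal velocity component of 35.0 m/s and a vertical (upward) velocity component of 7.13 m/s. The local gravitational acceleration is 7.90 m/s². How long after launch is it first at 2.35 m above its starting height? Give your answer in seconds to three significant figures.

0.434 s

Height y(t) = 7.130 t − 3.950 t² = 2.35 gives 3.950 t² − 7.130 t + 2.35 = 0.
Quadratic formula: t = (7.130 ± √13.707) / 7.90 = (7.130 ± 3.702) / 7.90 → t = 0.4339 s or 1.371 s.
The first (ascending) time is 0.4339 s.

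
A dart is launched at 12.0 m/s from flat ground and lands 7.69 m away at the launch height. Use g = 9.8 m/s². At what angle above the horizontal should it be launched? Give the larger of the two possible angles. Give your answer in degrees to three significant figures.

74.2°

R = v₀² sin 2θ / g gives sin 2θ = gR/v₀² = 9.80·7.69/12.0² = 0.5233.
2θ = 31.56° or 180° − 31.56° = 148.4°, so θ = 15.78° or 74.22°.
The larger angle is 74.22°.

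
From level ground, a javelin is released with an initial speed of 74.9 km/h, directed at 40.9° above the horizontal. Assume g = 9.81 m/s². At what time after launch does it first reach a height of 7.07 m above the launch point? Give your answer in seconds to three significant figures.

Convert: 74.9 km/h = 74.9/3.6 = 20.81 m/s.
vₓ = 20.81 cos 40.9° = 15.73 m/s; v_y0 = 20.81 sin 40.9° = 13.62 m/s.
Require v_y0 t − ½ g t² = 7.07, i.e. 4.905 t² − 13.62 t + 7.07 = 0.
Quadratic formula: t = (13.62 ± √46.852) / 9.81 = (13.62 ± 6.845) / 9.81 → t = 0.6909 s or 2.086 s.
The first (ascending) time is 0.6909 s.

0.691 s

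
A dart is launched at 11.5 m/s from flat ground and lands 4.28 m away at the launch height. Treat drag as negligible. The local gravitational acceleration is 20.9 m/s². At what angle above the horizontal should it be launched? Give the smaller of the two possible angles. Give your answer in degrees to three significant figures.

Level-ground range R = v₀² sin(2θ)/g ⇒ sin(2θ) = gR/v₀² = 20.9 × 4.28 / 11.5² = 0.6764.
2θ = 42.56° or 180° − 42.56° = 137.4°, so θ = 21.28° or 68.72°.
The smaller angle is 21.28°.

21.3°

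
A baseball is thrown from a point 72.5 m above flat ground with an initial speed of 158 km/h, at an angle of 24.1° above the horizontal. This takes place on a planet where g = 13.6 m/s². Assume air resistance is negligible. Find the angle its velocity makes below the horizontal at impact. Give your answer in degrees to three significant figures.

50.1°

Convert: 158 km/h = 158/3.6 = 43.89 m/s.
Components: vₓ = 43.89 cos 24.1° = 40.06 m/s, v_y0 = 43.89 sin 24.1° = 17.92 m/s.
The projectile lands when y = 72.5 + (17.92) t − ½·13.6·t² = 0. Positive root: t = (17.92 + √(17.92² + 2·13.6·72.5)) / 13.6 = (17.92 + 47.89) / 13.6 = 4.839 s.
At impact: v_y = v_y0 − g t = −47.89 m/s; vₓ = 40.06 m/s.
Angle below horizontal: arctan(|v_y|/vₓ) = arctan(47.89/40.06) = 50.08°.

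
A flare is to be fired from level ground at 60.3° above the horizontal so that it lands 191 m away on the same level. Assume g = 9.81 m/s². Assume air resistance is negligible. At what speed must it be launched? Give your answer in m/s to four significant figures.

46.66 m/s

On level ground R = v₀² sin 2θ / g ⇒ v₀ = √(gR / sin 2θ).
v₀ = √(9.81 × 191 / sin 120.6°) = √(1874 / 0.8607) = √2176.9 = 46.66 m/s.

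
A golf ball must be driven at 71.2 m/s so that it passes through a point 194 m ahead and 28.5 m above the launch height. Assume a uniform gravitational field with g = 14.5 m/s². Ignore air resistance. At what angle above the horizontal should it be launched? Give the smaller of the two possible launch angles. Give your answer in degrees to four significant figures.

26.17°

Trajectory: y = x tanθ − g x² (1 + tan²θ)/(2v₀²). With x = 194, y = 28.5, v₀ = 71.2, g = 14.5:
53.82 tan²θ − 194 tanθ + (82.32) = 0.
tanθ = [194 ± √(194² − 4 × 53.82 × (82.32))] / (2 × 53.82) = (194 ± 141.1) / 107.6, giving tanθ = 0.4913 or 3.113.
θ = 26.17° or 72.19°; the smaller is 26.17°.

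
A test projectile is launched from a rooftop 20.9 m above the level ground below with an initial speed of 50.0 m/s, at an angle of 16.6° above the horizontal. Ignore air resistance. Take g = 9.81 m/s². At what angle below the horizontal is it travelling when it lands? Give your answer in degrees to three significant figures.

27.3°

Resolve: vₓ = 50.00 cos 16.6° = 47.92 m/s and v_y0 = 50.00 sin 16.6° = 14.28 m/s.
The projectile lands when y = 20.9 + (14.28) t − ½·9.81·t² = 0. Positive root: t = (14.28 + √(14.28² + 2·9.81·20.9)) / 9.81 = (14.28 + 24.78) / 9.81 = 3.982 s.
At impact: v_y = v_y0 − g t = −24.78 m/s; vₓ = 47.92 m/s.
Angle below horizontal: arctan(|v_y|/vₓ) = arctan(24.78/47.92) = 27.35°.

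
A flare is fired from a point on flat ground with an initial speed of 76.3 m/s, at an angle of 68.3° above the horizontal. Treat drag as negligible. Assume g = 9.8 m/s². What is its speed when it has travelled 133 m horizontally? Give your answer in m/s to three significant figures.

Horizontal component vₓ = 76.30 cos 68.3° = 28.21 m/s; vertical v_y0 = 76.30 sin 68.3° = 70.89 m/s.
At x = 133 m, t = x/vₓ = 133/28.21 = 4.714 s.
Vertical velocity there: v_y = v_y0 − g t = 70.89 − 9.80 × 4.714 = 24.69 m/s.
Speed: √(vₓ² + v_y²) = √(28.21² + 24.69²) = 37.49 m/s.

37.5 m/s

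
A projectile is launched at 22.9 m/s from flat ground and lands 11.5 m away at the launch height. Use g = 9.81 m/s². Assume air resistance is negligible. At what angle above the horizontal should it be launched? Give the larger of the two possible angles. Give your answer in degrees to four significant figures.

83.79°

Level-ground range R = v₀² sin(2θ)/g ⇒ sin(2θ) = gR/v₀² = 9.81 × 11.5 / 22.9² = 0.2151.
2θ = 12.42° or 180° − 12.42° = 167.6°, so θ = 6.212° or 83.79°.
The larger angle is 83.79°.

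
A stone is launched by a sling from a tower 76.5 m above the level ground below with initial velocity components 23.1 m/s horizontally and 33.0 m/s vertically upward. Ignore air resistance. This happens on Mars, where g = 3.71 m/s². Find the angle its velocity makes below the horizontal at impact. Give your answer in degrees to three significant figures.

60.4°

Vertical motion (up positive, ground at y = 0): 1.855 t² − (33.00) t − 76.5 = 0, so t = (33.00 + √(33.00² + 2·3.71·76.5)) / 3.71 = (33.00 + 40.70) / 3.71 = 19.87 s.
At impact: v_y = v_y0 − g t = −40.70 m/s; vₓ = 23.10 m/s.
Angle below horizontal: arctan(|v_y|/vₓ) = arctan(40.70/23.10) = 60.42°.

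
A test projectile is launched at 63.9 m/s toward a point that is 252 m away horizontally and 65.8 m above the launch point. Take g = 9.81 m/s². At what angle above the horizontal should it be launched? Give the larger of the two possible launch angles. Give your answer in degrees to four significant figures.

Trajectory: y = x tanθ − g x² (1 + tan²θ)/(2v₀²). With x = 252, y = 65.8, v₀ = 63.9, g = 9.81:
76.28 tan²θ − 252 tanθ + (142.1) = 0.
tanθ = [252 ± √(252² − 4 × 76.28 × (142.1))] / (2 × 76.28) = (252 ± 141.9) / 152.6, giving tanθ = 0.7213 or 2.582.
θ = 35.80° or 68.83°; the larger is 68.83°.

68.83°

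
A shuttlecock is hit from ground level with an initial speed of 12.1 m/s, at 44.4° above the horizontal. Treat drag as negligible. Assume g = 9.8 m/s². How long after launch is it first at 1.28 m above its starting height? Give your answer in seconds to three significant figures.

vₓ = 12.10 cos 44.4° = 8.645 m/s; v_y0 = 12.10 sin 44.4° = 8.466 m/s.
Require v_y0 t − ½ g t² = 1.28, i.e. 4.900 t² − 8.466 t + 1.28 = 0.
Quadratic formula: t = (8.466 ± √46.584) / 9.80 = (8.466 ± 6.825) / 9.80 → t = 0.1674 s or 1.560 s.
The first (ascending) time is 0.1674 s.

0.167 s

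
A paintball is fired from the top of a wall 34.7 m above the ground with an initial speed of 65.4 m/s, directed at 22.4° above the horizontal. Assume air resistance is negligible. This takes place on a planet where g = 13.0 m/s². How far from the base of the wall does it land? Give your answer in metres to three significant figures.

297 m

Horizontal component vₓ = 65.40 cos 22.4° = 60.47 m/s; vertical v_y0 = 65.40 sin 22.4° = 24.92 m/s.
The projectile lands when y = 34.7 + (24.92) t − ½·13.0·t² = 0. Positive root: t = (24.92 + √(24.92² + 2·13.0·34.7)) / 13.0 = (24.92 + 39.03) / 13.0 = 4.919 s.
Horizontal distance: R = vₓ t = 60.47 × 4.919 = 297.5 m.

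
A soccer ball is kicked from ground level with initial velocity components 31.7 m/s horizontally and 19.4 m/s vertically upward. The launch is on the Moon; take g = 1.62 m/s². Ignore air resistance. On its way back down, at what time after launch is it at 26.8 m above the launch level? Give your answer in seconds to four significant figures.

22.48 s

Height y(t) = 19.40 t − 0.8100 t² = 26.8 gives 0.8100 t² − 19.40 t + 26.8 = 0.
t = [19.40 ± √(19.40² − 2·1.62·26.8)] / 1.62 = (19.40 ± 17.02) / 1.62, so t = 1.472 s or t = 22.48 s.
The descending-branch root is 22.48 s.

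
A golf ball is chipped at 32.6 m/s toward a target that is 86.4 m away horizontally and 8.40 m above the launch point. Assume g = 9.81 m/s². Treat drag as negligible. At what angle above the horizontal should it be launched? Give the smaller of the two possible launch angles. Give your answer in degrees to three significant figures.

Trajectory: y = x tanθ − g x² (1 + tan²θ)/(2v₀²). With x = 86.4, y = 8.40, v₀ = 32.6, g = 9.81:
34.45 tan²θ − 86.4 tanθ + (42.85) = 0.
tanθ = [86.4 ± √(86.4² − 4 × 34.45 × (42.85))] / (2 × 34.45) = (86.4 ± 39.49) / 68.91, giving tanθ = 0.6808 or 1.827.
θ = 34.25° or 61.30°; the smaller is 34.25°.

34.2°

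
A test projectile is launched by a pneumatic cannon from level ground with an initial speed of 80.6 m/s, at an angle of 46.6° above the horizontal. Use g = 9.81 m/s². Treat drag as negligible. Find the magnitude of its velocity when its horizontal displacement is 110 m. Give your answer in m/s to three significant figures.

Components: vₓ = 80.60 cos 46.6° = 55.38 m/s, v_y0 = 80.60 sin 46.6° = 58.56 m/s.
Time to reach x = 110 m: t = x/vₓ = 110/55.38 = 1.986 s.
Vertical velocity there: v_y = v_y0 − g t = 58.56 − 9.81 × 1.986 = 39.08 m/s.
Speed: √(vₓ² + v_y²) = √(55.38² + 39.08²) = 67.78 m/s.

67.8 m/s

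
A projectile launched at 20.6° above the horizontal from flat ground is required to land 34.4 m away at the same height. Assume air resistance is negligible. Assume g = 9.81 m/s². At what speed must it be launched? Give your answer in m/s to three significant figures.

Level-ground range: R = v₀² sin(2θ)/g, so v₀ = √(gR / sin 2θ).
v₀ = √(9.81 × 34.4 / sin 41.20°) = √(337.5 / 0.6587) = √512.33 = 22.63 m/s.

22.6 m/s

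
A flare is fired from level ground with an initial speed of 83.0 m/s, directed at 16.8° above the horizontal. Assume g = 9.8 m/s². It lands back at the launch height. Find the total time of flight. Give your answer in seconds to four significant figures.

Resolve: vₓ = 83.00 cos 16.8° = 79.46 m/s and v_y0 = 83.00 sin 16.8° = 23.99 m/s.
Landing at launch height ⇒ T = 2 v_y0 / g = 2 × 23.99 / 9.80 = 4.896 s.

4.896 s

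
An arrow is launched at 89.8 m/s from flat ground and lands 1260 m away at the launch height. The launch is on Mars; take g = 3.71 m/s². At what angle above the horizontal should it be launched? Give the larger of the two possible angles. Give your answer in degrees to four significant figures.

R = v₀² sin 2θ / g gives sin 2θ = gR/v₀² = 3.71·1260/89.8² = 0.5797.
2θ = 35.43° or 180° − 35.43° = 144.6°, so θ = 17.71° or 72.29°.
The larger angle is 72.29°.

72.29°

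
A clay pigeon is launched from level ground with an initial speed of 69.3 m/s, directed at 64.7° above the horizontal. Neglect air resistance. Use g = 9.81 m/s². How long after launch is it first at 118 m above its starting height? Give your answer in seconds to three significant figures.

2.30 s

vₓ = 69.30 cos 64.7° = 29.62 m/s; v_y0 = 69.30 sin 64.7° = 62.65 m/s.
Height y(t) = 62.65 t − 4.905 t² = 118 gives 4.905 t² − 62.65 t + 118 = 0.
t = [62.65 ± √(62.65² − 2·9.81·118)] / 9.81 = (62.65 ± 40.13) / 9.81, so t = 2.296 s or t = 10.48 s.
The first (ascending) time is 2.296 s.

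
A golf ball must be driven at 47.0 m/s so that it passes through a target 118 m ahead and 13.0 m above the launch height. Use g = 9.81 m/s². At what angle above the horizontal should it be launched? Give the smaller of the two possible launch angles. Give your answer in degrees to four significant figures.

Trajectory: y = x tanθ − g x² (1 + tan²θ)/(2v₀²). With x = 118, y = 13.0, v₀ = 47.0, g = 9.81:
30.92 tan²θ − 118 tanθ + (43.92) = 0.
tanθ = [118 ± √(118² − 4 × 30.92 × (43.92))] / (2 × 30.92) = (118 ± 92.16) / 61.84, giving tanθ = 0.4180 or 3.399.
θ = 22.68° or 73.60°; the smaller is 22.68°.

22.68°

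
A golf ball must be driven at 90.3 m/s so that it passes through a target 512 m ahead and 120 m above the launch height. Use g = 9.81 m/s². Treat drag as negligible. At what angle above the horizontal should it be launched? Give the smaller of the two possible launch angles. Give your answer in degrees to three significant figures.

Trajectory: y = x tanθ − g x² (1 + tan²θ)/(2v₀²). With x = 512, y = 120, v₀ = 90.3, g = 9.81:
157.7 tan²θ − 512 tanθ + (277.7) = 0.
tanθ = [512 ± √(512² − 4 × 157.7 × (277.7))] / (2 × 157.7) = (512 ± 294.9) / 315.4, giving tanθ = 0.6883 or 2.559.
θ = 34.54° or 68.65°; the smaller is 34.54°.

34.5°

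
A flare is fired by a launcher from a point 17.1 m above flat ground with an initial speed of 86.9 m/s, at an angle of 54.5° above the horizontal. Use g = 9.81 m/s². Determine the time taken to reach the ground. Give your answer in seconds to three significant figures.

Resolve: vₓ = 86.90 cos 54.5° = 50.46 m/s and v_y0 = 86.90 sin 54.5° = 70.75 m/s.
The projectile lands when y = 17.1 + (70.75) t − ½·9.81·t² = 0. Positive root: t = (70.75 + √(70.75² + 2·9.81·17.1)) / 9.81 = (70.75 + 73.08) / 9.81 = 14.66 s.

14.7 s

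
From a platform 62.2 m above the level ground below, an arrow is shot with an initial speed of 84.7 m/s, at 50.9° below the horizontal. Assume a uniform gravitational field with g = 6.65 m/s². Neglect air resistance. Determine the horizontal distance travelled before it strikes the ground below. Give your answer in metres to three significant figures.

48.3 m

Horizontal component vₓ = 84.70 cos 50.9° = 53.42 m/s; vertical v_y0 = −65.73 m/s (downward).
With up positive and y = 0 at the ground: y(t) = 62.2 + (−65.73) t − 3.325 t². Setting y = 0 and taking the positive root: t = [−65.73 + √(65.73² + 2·6.65·62.2)] / 6.65 = (−65.73 + 71.75) / 6.65 = 0.9049 s.
Horizontal distance: R = vₓ t = 53.42 × 0.9049 = 48.34 m.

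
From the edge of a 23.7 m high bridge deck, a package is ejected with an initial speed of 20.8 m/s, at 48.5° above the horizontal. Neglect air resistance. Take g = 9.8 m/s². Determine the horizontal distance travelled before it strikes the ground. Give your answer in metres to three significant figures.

Resolve: vₓ = 20.80 cos 48.5° = 13.78 m/s and v_y0 = 20.80 sin 48.5° = 15.58 m/s.
The projectile lands when y = 23.7 + (15.58) t − ½·9.80·t² = 0. Positive root: t = (15.58 + √(15.58² + 2·9.80·23.7)) / 9.80 = (15.58 + 26.59) / 9.80 = 4.303 s.
Horizontal distance: R = vₓ t = 13.78 × 4.303 = 59.31 m.

59.3 m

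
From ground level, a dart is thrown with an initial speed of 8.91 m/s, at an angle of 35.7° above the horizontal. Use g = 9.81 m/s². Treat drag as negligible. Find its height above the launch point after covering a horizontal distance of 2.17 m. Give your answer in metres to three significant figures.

1.12 m

Horizontal component vₓ = 8.910 cos 35.7° = 7.236 m/s; vertical v_y0 = 8.910 sin 35.7° = 5.199 m/s.
At x = 2.17 m, t = x/vₓ = 2.17/7.236 = 0.2999 s.
Height: y = v_y0 t − ½ g t² = 5.199 × 0.2999 − 4.905 × 0.2999² = 1.559 − 0.4412 = 1.118 m.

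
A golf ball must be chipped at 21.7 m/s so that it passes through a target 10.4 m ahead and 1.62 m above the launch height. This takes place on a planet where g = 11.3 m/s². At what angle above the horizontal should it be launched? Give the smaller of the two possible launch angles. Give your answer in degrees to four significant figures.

16.23°

Trajectory: y = x tanθ − g x² (1 + tan²θ)/(2v₀²). With x = 10.4, y = 1.62, v₀ = 21.7, g = 11.3:
1.298 tan²θ − 10.4 tanθ + (2.918) = 0.
tanθ = [10.4 ± √(10.4² − 4 × 1.298 × (2.918))] / (2 × 1.298) = (10.4 ± 9.644) / 2.596, giving tanθ = 0.2911 or 7.723.
θ = 16.23° or 82.62°; the smaller is 16.23°.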